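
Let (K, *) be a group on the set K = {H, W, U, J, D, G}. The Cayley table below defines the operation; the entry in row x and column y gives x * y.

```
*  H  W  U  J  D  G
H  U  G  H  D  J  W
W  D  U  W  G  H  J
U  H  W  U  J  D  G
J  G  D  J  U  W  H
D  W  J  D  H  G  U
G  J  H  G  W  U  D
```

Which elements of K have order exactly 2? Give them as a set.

{H, J, W}

Identity is U. Compute the order of each non-identity element by repeated multiplication:
  H: H → U  (order 2)
  W: W → U  (order 2)
  J: J → U  (order 2)
  D: D → G → U  (order 3)
  G: G → D → U  (order 3)
Elements of order 2: {H, J, W}.
(Structurally, K here is isomorphic to the symmetric group S_3.)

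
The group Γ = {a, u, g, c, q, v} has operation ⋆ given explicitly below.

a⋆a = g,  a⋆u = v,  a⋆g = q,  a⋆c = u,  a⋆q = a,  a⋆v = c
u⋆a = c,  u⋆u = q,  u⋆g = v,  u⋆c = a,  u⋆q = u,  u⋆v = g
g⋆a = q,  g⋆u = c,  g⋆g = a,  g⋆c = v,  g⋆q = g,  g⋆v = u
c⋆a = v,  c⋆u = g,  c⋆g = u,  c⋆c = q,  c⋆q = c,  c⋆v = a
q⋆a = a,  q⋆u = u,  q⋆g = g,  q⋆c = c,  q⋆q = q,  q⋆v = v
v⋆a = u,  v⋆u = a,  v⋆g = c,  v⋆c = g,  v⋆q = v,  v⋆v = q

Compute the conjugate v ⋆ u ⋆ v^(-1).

c

The identity is q. In row v, the entry q sits in column v, so v^(-1) = v.
v ⋆ u = a
a ⋆ v = c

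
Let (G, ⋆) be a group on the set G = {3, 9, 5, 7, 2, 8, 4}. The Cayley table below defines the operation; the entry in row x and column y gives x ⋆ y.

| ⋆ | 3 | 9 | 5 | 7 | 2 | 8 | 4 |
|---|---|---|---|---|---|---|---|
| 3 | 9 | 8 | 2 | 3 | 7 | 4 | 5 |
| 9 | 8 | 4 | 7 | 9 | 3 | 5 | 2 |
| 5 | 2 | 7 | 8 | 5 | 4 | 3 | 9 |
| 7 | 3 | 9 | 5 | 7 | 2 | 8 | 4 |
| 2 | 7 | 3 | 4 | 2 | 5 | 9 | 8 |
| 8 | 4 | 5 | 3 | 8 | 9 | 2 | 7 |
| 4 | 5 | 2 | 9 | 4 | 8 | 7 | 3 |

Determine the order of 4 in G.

7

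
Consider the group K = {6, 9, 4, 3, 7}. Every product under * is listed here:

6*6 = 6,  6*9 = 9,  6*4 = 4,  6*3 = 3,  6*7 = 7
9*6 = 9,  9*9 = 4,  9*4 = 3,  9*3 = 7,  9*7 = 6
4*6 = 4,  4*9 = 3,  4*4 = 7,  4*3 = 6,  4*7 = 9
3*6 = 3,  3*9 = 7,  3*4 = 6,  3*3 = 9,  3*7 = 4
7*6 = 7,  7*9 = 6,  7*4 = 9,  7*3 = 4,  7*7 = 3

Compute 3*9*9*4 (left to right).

3*9 = 7
7*9 = 6
6*4 = 4
(Structurally, K here is isomorphic to the cyclic group Z_5.)

4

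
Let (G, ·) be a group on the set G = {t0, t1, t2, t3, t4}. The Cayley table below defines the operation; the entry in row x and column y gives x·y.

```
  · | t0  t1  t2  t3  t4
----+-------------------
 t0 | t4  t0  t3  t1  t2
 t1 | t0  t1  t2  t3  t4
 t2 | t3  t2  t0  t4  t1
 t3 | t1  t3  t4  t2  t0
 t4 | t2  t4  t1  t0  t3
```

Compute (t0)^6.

t0^1 = t0
t0^2 = t0·t0 = t4
t0^3 = t4·t0 = t2
t0^4 = t2·t0 = t3
t0^5 = t3·t0 = t1
t0^6 = t1·t0 = t0
(Structurally, G here is isomorphic to the cyclic group Z_5.)

t0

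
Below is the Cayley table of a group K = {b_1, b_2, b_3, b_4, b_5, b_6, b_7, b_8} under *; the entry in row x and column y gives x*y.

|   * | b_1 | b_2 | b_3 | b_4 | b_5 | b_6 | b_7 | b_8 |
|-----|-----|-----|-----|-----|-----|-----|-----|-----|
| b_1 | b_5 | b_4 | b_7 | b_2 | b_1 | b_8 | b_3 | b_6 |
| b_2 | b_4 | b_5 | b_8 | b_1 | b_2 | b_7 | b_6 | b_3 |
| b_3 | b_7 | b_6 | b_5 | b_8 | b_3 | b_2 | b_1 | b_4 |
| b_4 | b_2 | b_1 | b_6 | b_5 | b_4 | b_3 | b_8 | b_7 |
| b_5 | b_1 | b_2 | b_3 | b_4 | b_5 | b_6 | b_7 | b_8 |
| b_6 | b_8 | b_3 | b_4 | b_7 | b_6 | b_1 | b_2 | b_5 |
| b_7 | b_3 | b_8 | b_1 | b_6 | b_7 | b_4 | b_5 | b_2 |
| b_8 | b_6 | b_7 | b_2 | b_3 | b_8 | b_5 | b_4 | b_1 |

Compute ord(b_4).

2

The identity element is b_5 (its row matches the header).
b_4^1 = b_4
b_4^2 = b_4*b_4 = b_5
The first power of b_4 equal to the identity is b_4^2, so ord(b_4) = 2.
(Structurally, K here is isomorphic to the dihedral group D_4.)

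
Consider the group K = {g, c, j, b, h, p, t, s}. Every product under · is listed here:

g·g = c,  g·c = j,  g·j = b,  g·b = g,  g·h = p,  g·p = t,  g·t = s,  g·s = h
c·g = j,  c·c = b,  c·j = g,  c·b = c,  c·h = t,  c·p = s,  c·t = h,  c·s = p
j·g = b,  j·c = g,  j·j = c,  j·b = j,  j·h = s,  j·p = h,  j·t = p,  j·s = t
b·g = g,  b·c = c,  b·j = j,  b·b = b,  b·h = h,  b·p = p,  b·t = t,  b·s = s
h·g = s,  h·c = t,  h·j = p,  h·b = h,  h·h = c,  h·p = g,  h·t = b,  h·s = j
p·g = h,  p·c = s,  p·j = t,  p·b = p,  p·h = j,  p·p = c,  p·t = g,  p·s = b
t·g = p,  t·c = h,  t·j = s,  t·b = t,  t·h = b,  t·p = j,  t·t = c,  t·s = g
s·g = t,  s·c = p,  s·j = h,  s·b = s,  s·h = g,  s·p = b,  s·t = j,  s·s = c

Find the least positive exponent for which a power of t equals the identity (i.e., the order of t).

The identity element is b (its row matches the header).
t^1 = t
t^2 = t·t = c
t^3 = c·t = h
t^4 = h·t = b
The first power of t equal to the identity is t^4, so ord(t) = 4.

4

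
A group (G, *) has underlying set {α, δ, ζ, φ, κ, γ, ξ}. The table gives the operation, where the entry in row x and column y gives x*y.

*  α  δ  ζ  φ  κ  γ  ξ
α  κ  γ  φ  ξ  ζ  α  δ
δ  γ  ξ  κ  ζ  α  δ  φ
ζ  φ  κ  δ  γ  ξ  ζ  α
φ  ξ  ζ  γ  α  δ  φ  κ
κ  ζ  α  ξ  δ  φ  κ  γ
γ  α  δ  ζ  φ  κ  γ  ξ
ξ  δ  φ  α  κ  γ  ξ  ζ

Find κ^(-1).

First locate the identity: row γ matches the header, so γ is the identity.
Scan row κ for γ: κ*ξ = γ. Hence κ^(-1) = ξ.

ξ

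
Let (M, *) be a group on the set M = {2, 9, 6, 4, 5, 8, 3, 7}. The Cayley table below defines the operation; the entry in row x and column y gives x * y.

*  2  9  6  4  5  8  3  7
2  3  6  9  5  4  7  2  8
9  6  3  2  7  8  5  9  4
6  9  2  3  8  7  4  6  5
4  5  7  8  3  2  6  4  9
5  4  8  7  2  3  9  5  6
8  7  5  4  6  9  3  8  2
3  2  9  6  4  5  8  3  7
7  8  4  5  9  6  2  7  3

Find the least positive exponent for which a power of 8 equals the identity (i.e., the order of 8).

2

The identity element is 3 (its row matches the header).
8^1 = 8
8^2 = 8 * 8 = 3
The first power of 8 equal to the identity is 8^2, so ord(8) = 2.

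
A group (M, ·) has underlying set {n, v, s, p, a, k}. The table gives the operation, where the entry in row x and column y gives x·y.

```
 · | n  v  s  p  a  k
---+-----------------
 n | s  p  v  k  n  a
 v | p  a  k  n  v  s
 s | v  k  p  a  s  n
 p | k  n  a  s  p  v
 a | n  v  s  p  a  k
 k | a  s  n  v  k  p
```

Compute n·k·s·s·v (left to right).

n

n·k = a
a·s = s
s·s = p
p·v = n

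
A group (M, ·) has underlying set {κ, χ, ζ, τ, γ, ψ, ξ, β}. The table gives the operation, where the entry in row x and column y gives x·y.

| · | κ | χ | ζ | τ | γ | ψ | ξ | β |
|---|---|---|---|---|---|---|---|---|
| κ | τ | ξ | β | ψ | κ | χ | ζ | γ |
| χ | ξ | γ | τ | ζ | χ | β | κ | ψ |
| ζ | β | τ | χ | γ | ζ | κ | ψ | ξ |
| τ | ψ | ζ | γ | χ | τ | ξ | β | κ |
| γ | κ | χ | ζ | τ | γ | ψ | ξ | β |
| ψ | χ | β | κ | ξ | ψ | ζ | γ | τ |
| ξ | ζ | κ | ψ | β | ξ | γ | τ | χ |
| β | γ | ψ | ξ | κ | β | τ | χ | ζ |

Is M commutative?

Check whether the table is symmetric across its main diagonal.
Every entry (row x, col y) equals the entry (row y, col x), so M is abelian.

Yes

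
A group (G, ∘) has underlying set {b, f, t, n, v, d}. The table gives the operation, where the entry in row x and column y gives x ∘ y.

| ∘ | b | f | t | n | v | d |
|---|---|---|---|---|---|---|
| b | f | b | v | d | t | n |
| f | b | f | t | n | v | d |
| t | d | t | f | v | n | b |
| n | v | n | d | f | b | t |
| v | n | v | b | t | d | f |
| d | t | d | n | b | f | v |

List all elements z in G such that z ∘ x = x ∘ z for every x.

{f}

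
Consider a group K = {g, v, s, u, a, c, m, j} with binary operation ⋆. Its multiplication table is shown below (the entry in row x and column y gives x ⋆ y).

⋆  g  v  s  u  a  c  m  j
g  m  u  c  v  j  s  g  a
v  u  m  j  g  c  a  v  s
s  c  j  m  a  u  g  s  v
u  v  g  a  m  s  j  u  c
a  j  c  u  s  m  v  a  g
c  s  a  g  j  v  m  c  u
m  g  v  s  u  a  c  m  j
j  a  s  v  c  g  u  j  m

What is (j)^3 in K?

j^1 = j
j^2 = j ⋆ j = m
j^3 = m ⋆ j = j

j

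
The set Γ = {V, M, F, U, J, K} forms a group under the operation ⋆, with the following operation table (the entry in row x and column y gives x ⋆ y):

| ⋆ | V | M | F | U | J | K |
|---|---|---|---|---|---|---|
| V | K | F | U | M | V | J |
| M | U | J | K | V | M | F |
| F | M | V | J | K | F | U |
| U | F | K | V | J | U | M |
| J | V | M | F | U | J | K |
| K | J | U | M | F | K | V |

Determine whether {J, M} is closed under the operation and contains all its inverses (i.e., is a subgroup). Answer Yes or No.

{J, M} contains the identity J.
Checking products: every product of two elements of {J, M} (read from the table) lies in {J, M}, so the set is closed.
In a finite group, a nonempty closed subset is a subgroup. So {J, M} ≤ Γ.

Yes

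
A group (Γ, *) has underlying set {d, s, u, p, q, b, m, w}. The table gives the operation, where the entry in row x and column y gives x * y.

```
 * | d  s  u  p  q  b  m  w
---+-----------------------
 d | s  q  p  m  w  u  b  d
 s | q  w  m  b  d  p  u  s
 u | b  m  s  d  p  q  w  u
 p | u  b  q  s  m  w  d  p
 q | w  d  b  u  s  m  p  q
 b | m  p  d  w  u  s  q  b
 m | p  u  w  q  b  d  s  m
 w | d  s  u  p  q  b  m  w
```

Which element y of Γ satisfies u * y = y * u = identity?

m

First locate the identity: row w matches the header, so w is the identity.
Scan row u for w: u * m = w. Hence u^(-1) = m.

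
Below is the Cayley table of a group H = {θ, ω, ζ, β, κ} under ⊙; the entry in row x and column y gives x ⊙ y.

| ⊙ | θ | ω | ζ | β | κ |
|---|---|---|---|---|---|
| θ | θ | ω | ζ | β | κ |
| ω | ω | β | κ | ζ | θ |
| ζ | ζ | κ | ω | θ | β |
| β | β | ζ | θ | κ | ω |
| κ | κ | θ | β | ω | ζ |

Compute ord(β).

The identity element is θ (its row matches the header).
β^1 = β
β^2 = β ⊙ β = κ
β^3 = κ ⊙ β = ω
β^4 = ω ⊙ β = ζ
β^5 = ζ ⊙ β = θ
The first power of β equal to the identity is β^5, so ord(β) = 5.

5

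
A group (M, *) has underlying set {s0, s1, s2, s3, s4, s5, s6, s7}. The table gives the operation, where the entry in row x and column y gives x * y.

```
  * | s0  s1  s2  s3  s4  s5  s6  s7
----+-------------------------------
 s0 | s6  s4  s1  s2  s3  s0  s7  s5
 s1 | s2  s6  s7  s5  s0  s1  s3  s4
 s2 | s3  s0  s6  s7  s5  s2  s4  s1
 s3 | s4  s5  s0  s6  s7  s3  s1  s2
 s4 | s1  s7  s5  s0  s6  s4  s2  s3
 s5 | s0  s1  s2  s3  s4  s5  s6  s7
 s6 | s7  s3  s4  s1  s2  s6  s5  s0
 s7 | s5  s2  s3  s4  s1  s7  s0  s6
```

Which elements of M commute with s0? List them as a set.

{s0, s5, s6, s7}

Compare row s0 with column s0 entry by entry.
s7 * s0 = s5 = s0 * s7, so s7 commutes with s0.
s3 * s0 = s4 but s0 * s3 = s2, so s3 does not.
Collecting the elements that commute with s0: C(s0) = {s0, s5, s6, s7}.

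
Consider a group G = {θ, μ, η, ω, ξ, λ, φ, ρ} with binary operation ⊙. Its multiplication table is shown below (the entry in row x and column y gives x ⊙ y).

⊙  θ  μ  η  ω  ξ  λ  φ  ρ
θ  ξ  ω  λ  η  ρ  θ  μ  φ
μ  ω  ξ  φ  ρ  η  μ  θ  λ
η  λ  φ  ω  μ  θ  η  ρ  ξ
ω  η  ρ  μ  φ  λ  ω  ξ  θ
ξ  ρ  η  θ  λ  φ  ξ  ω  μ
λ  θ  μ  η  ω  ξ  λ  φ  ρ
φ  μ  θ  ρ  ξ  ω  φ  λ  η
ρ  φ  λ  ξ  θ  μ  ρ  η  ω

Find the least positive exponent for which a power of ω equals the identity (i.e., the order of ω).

4

The identity element is λ (its row matches the header).
ω^1 = ω
ω^2 = ω ⊙ ω = φ
ω^3 = φ ⊙ ω = ξ
ω^4 = ξ ⊙ ω = λ
The first power of ω equal to the identity is ω^4, so ord(ω) = 4.
(Structurally, G here is isomorphic to the cyclic group Z_8.)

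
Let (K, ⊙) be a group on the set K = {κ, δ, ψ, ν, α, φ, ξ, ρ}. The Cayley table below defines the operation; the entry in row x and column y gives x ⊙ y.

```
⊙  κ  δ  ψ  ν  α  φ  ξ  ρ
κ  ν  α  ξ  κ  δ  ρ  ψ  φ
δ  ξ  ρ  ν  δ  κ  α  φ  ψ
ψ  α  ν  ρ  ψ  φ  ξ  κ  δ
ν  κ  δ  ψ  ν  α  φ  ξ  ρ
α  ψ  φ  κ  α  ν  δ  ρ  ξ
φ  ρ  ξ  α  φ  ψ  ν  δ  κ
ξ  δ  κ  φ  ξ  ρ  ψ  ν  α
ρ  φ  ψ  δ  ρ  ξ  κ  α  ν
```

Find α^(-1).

First locate the identity: row ν matches the header, so ν is the identity.
Scan row α for ν: α ⊙ α = ν. Hence α^(-1) = α.

α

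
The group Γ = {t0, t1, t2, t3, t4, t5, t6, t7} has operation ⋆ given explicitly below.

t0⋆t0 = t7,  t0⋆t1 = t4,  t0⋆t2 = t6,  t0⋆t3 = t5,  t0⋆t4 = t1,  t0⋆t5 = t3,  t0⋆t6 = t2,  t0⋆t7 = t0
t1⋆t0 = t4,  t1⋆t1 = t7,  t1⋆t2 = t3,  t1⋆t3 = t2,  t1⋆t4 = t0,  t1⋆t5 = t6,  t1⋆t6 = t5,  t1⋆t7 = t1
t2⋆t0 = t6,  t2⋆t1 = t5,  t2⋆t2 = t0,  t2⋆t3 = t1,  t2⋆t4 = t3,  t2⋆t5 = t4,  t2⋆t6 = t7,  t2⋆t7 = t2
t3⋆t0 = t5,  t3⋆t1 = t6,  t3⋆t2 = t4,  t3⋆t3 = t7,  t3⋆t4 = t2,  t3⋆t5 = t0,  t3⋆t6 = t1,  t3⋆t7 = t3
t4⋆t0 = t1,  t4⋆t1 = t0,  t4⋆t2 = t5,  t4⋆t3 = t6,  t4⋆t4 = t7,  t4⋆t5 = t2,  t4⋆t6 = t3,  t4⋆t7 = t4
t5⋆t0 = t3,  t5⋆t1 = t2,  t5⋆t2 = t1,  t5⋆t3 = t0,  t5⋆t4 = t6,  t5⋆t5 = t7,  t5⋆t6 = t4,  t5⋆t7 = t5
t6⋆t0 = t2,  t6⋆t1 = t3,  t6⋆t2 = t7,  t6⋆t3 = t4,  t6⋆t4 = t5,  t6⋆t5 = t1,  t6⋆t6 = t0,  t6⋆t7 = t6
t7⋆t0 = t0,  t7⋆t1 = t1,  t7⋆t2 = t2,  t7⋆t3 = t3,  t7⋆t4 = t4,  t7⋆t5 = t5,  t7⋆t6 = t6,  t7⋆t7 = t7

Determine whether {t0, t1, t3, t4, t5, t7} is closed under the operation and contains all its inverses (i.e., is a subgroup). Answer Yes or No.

No

t4 ⋆ t5 = t2, which is not in {t0, t1, t3, t4, t5, t7}.
The subset is not closed under ⋆, so it is not a subgroup.
(Structurally, Γ here is isomorphic to the dihedral group D_4.)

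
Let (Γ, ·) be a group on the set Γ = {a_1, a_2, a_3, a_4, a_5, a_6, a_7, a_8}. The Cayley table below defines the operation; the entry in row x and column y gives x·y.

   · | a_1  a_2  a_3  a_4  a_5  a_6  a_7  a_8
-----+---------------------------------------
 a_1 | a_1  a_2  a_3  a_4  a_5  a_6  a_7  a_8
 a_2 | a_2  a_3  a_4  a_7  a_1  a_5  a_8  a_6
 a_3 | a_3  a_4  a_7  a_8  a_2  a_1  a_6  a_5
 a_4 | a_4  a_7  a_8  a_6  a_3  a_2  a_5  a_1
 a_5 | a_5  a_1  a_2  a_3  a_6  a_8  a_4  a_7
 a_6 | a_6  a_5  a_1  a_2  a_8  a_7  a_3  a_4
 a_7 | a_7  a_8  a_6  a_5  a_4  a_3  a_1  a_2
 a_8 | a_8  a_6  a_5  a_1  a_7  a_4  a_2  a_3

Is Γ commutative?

Check whether the table is symmetric across its main diagonal.
Every entry (row x, col y) equals the entry (row y, col x), so Γ is abelian.

Yes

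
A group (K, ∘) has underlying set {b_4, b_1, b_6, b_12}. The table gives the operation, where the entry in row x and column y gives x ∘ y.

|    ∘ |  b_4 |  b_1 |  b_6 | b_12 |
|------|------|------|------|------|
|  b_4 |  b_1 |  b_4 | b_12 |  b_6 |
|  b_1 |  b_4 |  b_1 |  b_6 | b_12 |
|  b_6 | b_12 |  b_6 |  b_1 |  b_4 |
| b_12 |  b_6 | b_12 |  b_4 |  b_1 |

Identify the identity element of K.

b_1

The identity e satisfies e ∘ x = x for all x, so its row in the table reproduces the column headers.
Row b_1 reads: b_4, b_1, b_6, b_12 — exactly the header order. So b_1 is the identity.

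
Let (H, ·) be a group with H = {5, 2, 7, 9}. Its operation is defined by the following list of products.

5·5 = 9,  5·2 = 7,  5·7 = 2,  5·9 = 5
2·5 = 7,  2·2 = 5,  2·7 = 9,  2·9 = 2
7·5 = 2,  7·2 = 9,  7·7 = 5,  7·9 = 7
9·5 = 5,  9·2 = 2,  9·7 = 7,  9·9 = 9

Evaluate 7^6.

5

7^1 = 7
7^2 = 7·7 = 5
7^3 = 5·7 = 2
7^4 = 2·7 = 9
7^5 = 9·7 = 7
7^6 = 7·7 = 5
(Structurally, H here is isomorphic to the cyclic group Z_4.)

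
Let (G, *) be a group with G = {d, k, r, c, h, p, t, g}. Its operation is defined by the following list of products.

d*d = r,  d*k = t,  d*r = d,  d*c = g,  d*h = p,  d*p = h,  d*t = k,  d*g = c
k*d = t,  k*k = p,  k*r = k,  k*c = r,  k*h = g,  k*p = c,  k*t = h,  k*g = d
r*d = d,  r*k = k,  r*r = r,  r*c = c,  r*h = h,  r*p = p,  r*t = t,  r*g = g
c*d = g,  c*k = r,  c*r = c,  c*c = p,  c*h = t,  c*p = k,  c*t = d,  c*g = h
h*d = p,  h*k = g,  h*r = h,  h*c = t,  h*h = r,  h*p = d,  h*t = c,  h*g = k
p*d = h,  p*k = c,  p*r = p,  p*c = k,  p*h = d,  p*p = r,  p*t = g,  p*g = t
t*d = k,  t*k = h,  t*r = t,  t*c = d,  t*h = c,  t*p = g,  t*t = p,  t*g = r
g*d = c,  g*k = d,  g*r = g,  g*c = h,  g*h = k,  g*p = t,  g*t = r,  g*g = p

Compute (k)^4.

r

k^1 = k
k^2 = k*k = p
k^3 = p*k = c
k^4 = c*k = r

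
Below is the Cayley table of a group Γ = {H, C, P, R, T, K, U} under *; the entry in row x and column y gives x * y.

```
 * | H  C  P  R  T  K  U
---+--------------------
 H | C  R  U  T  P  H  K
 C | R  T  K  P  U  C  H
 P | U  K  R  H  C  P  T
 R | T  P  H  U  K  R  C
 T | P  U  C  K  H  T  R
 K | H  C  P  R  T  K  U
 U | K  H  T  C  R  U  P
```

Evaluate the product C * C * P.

C

C * C = T
T * P = C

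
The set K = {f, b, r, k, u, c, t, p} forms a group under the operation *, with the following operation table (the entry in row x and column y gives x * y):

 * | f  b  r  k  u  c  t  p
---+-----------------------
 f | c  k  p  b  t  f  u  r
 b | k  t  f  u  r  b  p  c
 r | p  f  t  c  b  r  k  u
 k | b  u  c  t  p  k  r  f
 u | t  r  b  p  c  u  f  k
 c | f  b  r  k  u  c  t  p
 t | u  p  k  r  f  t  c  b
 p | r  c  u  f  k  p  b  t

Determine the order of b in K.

The identity element is c (its row matches the header).
b^1 = b
b^2 = b * b = t
b^3 = t * b = p
b^4 = p * b = c
The first power of b equal to the identity is b^4, so ord(b) = 4.

4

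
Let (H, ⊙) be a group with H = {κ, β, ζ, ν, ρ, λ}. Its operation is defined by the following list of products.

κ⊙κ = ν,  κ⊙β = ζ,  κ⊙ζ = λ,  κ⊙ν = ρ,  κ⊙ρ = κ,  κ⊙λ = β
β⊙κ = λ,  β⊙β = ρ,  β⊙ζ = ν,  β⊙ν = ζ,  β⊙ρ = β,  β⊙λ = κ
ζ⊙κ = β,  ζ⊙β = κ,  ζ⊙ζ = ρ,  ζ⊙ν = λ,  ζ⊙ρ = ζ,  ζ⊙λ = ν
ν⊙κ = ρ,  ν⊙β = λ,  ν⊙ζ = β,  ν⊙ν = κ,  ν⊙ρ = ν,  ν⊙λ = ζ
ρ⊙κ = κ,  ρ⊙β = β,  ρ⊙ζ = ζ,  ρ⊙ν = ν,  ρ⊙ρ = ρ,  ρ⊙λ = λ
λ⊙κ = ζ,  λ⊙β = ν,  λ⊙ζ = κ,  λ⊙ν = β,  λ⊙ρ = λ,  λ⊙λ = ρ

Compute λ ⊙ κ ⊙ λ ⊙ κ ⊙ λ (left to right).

λ

λ ⊙ κ = ζ
ζ ⊙ λ = ν
ν ⊙ κ = ρ
ρ ⊙ λ = λ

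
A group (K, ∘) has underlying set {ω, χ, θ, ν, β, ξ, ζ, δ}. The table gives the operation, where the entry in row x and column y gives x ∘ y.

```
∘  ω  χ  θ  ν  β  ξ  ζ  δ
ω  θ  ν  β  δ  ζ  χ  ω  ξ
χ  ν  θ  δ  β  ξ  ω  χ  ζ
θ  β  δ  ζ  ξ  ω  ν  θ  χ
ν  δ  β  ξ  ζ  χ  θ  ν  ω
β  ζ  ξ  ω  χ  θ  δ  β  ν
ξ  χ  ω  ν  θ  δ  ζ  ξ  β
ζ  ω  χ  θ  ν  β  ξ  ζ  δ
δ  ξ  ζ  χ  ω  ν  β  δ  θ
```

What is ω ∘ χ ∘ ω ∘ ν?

ω

ω ∘ χ = ν
ν ∘ ω = δ
δ ∘ ν = ω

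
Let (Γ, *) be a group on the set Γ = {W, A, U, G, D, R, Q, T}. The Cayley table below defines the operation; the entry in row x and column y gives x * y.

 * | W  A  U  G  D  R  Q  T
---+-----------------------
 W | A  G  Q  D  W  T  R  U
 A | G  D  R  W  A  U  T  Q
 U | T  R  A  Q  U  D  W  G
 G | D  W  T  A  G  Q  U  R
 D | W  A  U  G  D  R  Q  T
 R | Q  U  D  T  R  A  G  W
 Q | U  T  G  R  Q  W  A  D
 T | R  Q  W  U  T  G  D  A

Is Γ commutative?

Q * R = W but R * Q = G.
Since Q and R do not commute, Γ is not abelian.

No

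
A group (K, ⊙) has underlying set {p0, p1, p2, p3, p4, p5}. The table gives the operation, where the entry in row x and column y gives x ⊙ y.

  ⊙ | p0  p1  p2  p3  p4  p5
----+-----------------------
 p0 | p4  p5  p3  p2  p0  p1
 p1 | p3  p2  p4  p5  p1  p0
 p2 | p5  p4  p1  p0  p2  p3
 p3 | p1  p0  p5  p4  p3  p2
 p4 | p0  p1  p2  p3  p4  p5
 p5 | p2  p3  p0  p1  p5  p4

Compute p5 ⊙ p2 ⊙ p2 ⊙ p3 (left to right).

p4

p5 ⊙ p2 = p0
p0 ⊙ p2 = p3
p3 ⊙ p3 = p4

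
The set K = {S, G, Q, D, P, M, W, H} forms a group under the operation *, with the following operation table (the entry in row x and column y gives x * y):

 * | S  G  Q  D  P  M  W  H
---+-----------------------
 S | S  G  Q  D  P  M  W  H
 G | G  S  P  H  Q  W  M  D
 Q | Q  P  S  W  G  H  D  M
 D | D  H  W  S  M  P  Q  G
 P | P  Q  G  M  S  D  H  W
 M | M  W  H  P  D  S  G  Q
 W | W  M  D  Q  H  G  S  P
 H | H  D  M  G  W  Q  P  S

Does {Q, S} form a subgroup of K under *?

{Q, S} contains the identity S.
Checking products: every product of two elements of {Q, S} (read from the table) lies in {Q, S}, so the set is closed.
In a finite group, a nonempty closed subset is a subgroup. So {Q, S} ≤ K.
(Structurally, K here is isomorphic to the elementary abelian group (Z_2)^3.)

Yes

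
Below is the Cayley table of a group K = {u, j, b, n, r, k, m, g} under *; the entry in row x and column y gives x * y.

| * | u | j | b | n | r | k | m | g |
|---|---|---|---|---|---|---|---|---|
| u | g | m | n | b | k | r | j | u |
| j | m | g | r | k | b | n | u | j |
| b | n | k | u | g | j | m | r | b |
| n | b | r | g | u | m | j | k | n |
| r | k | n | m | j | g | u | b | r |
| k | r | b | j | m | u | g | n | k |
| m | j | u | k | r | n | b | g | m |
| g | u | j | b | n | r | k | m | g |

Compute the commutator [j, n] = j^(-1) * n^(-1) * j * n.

Identity is g; from the table j^(-1) = j and n^(-1) = b.
j * b = r
r * j = n
n * n = u
(Structurally, K here is isomorphic to the dihedral group D_4.)

u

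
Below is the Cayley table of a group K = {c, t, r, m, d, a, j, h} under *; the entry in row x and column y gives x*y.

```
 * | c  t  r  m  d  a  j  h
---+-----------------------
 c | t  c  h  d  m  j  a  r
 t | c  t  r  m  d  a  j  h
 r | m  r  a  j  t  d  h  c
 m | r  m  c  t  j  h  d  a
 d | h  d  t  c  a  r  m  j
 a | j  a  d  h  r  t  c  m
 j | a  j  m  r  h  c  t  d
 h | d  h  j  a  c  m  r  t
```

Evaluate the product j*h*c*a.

m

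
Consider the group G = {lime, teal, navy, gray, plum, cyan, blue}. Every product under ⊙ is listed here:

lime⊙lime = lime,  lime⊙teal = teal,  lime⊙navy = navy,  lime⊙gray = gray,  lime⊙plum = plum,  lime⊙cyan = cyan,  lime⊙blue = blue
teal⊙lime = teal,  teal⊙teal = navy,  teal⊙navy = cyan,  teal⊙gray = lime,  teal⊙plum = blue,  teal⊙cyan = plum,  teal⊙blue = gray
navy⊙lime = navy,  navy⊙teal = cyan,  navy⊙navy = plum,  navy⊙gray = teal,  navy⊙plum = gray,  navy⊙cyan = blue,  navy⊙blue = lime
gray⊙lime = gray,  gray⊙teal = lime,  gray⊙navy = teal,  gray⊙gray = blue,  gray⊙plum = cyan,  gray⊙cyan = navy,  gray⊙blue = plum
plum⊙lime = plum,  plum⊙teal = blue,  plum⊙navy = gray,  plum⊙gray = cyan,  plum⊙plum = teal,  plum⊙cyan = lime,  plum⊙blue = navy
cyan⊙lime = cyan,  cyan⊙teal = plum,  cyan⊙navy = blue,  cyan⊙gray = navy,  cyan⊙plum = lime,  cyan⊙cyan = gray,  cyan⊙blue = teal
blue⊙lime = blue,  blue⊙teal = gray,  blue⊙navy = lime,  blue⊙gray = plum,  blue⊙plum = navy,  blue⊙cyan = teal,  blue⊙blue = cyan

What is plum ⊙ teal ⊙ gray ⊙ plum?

plum ⊙ teal = blue
blue ⊙ gray = plum
plum ⊙ plum = teal

teal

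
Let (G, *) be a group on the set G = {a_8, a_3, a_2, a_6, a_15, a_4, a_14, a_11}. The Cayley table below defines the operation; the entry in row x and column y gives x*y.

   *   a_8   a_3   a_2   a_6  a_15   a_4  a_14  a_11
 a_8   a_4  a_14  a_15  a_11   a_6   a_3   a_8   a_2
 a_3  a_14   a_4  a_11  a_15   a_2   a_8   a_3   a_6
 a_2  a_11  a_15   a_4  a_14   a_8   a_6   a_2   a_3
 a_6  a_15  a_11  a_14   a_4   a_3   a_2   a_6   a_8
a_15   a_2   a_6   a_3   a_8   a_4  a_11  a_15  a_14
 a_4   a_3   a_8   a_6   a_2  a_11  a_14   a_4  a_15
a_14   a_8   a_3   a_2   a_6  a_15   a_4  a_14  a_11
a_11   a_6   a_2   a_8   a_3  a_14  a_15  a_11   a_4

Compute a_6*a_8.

a_15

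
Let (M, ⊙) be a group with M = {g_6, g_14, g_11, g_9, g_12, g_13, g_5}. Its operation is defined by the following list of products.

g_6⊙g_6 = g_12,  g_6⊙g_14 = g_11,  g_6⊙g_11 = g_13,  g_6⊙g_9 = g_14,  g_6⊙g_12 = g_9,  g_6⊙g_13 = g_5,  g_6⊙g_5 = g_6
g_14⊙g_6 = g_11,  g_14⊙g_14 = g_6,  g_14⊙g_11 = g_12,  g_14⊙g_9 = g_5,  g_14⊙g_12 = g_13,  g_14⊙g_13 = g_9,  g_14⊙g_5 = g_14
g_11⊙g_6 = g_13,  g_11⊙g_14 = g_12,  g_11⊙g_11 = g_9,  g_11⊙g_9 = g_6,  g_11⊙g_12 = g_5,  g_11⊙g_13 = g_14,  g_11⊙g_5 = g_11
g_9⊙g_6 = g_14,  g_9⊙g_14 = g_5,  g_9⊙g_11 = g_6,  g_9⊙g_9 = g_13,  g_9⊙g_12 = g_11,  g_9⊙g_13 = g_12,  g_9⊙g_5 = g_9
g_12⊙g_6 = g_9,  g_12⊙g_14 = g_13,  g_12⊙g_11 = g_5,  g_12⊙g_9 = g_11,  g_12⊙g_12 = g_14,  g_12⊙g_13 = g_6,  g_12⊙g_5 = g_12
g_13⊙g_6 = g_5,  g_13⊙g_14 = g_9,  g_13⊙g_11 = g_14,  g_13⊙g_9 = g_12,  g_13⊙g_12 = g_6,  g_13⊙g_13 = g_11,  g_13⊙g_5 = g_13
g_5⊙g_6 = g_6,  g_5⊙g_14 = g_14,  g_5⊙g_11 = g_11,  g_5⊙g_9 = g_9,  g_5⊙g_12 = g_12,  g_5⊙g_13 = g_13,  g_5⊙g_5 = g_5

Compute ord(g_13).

7

The identity element is g_5 (its row matches the header).
g_13^1 = g_13
g_13^2 = g_13 ⊙ g_13 = g_11
g_13^3 = g_11 ⊙ g_13 = g_14
g_13^4 = g_14 ⊙ g_13 = g_9
g_13^5 = g_9 ⊙ g_13 = g_12
g_13^6 = g_12 ⊙ g_13 = g_6
g_13^7 = g_6 ⊙ g_13 = g_5
The first power of g_13 equal to the identity is g_13^7, so ord(g_13) = 7.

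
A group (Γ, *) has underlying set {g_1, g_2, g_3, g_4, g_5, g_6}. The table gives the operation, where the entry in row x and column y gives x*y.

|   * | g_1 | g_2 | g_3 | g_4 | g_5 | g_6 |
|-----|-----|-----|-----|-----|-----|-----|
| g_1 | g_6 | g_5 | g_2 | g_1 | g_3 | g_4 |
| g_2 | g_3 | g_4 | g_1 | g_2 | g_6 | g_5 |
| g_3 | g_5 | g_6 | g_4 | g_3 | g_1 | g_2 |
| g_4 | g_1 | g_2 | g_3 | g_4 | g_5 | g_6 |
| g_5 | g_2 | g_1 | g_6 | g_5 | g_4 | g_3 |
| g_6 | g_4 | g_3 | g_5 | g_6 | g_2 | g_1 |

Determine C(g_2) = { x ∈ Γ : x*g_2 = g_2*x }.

{g_2, g_4}

Compare row g_2 with column g_2 entry by entry.
g_5*g_2 = g_1 but g_2*g_5 = g_6, so g_5 does not.
Collecting the elements that commute with g_2: C(g_2) = {g_2, g_4}.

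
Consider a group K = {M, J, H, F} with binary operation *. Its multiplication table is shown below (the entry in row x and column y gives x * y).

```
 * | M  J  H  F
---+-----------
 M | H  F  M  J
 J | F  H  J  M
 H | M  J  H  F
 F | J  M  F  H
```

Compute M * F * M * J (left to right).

M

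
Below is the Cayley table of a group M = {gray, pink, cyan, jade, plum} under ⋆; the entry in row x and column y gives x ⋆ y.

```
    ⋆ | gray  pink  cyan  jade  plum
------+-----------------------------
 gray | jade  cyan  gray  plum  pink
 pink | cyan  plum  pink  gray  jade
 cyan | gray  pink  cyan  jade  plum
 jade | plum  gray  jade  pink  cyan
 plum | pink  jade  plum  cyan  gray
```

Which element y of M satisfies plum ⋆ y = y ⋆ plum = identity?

First locate the identity: row cyan matches the header, so cyan is the identity.
Scan row plum for cyan: plum ⋆ jade = cyan. Hence plum^(-1) = jade.

jade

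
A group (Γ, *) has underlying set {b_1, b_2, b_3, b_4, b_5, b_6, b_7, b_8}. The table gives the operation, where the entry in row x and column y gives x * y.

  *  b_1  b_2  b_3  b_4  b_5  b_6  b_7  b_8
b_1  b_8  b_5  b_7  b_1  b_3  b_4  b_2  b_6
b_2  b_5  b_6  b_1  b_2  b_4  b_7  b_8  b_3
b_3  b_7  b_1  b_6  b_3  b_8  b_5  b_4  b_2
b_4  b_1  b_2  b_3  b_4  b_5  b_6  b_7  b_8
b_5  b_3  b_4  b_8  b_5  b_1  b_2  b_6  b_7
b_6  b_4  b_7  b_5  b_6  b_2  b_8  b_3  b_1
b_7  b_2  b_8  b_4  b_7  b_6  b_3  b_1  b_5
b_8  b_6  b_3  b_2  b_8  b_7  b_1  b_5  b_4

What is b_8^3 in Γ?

b_8^1 = b_8
b_8^2 = b_8 * b_8 = b_4
b_8^3 = b_4 * b_8 = b_8

b_8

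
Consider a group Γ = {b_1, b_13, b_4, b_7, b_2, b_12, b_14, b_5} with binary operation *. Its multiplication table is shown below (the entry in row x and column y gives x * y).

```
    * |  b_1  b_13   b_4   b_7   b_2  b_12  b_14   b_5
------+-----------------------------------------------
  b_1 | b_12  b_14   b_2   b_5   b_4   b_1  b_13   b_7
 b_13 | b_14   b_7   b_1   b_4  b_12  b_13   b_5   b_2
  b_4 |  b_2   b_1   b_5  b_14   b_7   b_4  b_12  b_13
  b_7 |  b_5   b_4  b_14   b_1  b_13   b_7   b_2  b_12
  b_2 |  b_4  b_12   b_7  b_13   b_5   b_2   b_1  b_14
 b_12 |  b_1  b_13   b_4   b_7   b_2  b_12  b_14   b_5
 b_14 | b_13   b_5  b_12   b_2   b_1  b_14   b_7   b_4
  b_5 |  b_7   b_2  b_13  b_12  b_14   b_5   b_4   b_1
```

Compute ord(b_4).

The identity element is b_12 (its row matches the header).
b_4^1 = b_4
b_4^2 = b_4 * b_4 = b_5
b_4^3 = b_5 * b_4 = b_13
b_4^4 = b_13 * b_4 = b_1
b_4^5 = b_1 * b_4 = b_2
b_4^6 = b_2 * b_4 = b_7
b_4^7 = b_7 * b_4 = b_14
b_4^8 = b_14 * b_4 = b_12
The first power of b_4 equal to the identity is b_4^8, so ord(b_4) = 8.

8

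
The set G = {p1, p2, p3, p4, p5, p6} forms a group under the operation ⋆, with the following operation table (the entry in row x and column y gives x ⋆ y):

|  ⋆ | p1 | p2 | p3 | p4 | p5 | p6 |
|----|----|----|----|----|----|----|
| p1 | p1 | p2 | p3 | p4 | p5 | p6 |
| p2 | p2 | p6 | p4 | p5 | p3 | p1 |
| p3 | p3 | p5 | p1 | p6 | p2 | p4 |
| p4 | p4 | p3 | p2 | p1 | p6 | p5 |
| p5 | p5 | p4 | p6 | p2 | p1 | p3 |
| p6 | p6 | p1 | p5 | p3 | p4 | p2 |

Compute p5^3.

p5^1 = p5
p5^2 = p5 ⋆ p5 = p1
p5^3 = p1 ⋆ p5 = p5

p5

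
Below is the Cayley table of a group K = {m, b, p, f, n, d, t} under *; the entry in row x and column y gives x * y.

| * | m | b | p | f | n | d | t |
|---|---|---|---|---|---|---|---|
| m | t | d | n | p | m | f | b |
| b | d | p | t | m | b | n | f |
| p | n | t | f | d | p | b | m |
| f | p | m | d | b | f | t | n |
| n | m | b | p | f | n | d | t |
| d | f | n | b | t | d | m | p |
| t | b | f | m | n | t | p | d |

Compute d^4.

d^1 = d
d^2 = d * d = m
d^3 = m * d = f
d^4 = f * d = t

t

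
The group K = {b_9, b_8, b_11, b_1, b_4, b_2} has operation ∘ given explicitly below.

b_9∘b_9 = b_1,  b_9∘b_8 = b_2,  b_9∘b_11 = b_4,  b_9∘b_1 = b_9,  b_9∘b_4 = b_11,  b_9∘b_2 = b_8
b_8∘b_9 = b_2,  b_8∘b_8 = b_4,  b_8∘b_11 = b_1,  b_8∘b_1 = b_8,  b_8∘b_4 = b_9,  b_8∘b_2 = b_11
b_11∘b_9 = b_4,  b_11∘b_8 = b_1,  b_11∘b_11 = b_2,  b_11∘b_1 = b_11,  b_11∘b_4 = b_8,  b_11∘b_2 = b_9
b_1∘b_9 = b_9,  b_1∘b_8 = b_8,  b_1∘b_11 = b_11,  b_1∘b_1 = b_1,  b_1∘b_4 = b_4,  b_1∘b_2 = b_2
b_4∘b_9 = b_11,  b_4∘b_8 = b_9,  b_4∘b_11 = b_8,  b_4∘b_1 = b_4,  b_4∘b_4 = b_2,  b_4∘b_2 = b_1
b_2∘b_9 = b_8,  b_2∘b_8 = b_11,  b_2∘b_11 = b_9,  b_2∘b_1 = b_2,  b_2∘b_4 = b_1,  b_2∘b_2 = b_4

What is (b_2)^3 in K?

b_2^1 = b_2
b_2^2 = b_2 ∘ b_2 = b_4
b_2^3 = b_4 ∘ b_2 = b_1

b_1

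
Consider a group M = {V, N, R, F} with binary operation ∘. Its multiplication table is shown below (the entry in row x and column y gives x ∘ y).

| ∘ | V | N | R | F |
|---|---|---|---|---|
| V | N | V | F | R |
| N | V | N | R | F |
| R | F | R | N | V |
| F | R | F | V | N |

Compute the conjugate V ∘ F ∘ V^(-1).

F

The identity is N. In row V, the entry N sits in column V, so V^(-1) = V.
V ∘ F = R
R ∘ V = F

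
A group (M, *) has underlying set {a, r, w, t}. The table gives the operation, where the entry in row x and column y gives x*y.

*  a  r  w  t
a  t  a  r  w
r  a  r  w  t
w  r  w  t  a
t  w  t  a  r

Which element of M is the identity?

The identity e satisfies e*x = x for all x, so its row in the table reproduces the column headers.
Row r reads: a, r, w, t — exactly the header order. So r is the identity.

r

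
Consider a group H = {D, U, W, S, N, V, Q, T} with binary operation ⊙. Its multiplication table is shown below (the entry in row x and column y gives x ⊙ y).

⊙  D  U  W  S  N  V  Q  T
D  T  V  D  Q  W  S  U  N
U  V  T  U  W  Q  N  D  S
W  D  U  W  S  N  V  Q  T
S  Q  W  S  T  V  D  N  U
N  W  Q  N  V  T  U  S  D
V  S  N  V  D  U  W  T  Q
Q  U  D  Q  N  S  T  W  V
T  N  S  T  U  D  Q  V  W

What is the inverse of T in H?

T

First locate the identity: row W matches the header, so W is the identity.
Scan row T for W: T ⊙ T = W. Hence T^(-1) = T.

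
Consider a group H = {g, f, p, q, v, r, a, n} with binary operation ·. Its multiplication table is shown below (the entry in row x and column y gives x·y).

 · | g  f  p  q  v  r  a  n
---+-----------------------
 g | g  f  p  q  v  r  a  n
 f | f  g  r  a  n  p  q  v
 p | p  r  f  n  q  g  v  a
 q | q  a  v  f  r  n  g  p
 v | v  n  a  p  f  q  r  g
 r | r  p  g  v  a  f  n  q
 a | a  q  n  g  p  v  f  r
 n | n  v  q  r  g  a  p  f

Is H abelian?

No

v·q = p but q·v = r.
Since v and q do not commute, H is not abelian.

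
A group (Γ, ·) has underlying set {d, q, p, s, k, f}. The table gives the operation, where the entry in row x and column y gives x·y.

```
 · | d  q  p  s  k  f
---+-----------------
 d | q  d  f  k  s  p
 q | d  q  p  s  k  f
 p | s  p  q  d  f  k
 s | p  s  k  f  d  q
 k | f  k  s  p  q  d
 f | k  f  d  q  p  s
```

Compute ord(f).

The identity element is q (its row matches the header).
f^1 = f
f^2 = f·f = s
f^3 = s·f = q
The first power of f equal to the identity is f^3, so ord(f) = 3.
(Structurally, Γ here is isomorphic to the symmetric group S_3.)

3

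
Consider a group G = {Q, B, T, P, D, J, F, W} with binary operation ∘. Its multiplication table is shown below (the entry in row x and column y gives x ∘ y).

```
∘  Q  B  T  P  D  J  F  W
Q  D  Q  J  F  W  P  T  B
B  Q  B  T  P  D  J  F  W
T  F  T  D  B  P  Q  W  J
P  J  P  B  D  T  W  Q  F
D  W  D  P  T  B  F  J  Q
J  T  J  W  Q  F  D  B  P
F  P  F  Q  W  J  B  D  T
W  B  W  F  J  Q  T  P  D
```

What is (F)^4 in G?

F^1 = F
F^2 = F ∘ F = D
F^3 = D ∘ F = J
F^4 = J ∘ F = B

B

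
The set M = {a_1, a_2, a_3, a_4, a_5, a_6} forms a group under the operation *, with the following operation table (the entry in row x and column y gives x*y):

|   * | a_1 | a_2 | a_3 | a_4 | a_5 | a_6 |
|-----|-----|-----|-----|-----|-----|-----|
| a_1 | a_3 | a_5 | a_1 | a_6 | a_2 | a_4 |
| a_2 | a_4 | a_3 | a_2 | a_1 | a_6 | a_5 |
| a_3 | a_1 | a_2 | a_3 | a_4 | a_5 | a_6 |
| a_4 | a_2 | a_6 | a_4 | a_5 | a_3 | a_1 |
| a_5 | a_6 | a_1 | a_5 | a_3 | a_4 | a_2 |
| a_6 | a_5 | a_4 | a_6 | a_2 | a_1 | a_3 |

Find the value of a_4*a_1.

Read row a_4, column a_1: a_4*a_1 = a_2.

a_2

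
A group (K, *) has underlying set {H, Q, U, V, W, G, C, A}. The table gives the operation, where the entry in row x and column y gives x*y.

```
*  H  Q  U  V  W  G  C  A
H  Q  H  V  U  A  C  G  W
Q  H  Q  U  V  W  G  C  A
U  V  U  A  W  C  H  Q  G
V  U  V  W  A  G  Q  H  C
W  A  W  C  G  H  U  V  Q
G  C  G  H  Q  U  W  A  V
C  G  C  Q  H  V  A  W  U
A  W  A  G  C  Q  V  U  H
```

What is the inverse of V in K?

G

First locate the identity: row Q matches the header, so Q is the identity.
Scan row V for Q: V*G = Q. Hence V^(-1) = G.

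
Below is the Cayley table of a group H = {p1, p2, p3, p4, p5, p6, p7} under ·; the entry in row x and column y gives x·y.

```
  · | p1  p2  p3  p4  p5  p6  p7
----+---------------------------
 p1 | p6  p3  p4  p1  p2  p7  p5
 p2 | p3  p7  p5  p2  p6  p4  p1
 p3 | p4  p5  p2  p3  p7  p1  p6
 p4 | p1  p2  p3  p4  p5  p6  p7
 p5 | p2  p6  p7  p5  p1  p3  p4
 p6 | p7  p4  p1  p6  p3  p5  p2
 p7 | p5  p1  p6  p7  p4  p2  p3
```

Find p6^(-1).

First locate the identity: row p4 matches the header, so p4 is the identity.
Scan row p6 for p4: p6·p2 = p4. Hence p6^(-1) = p2.
(Structurally, H here is isomorphic to the cyclic group Z_7.)

p2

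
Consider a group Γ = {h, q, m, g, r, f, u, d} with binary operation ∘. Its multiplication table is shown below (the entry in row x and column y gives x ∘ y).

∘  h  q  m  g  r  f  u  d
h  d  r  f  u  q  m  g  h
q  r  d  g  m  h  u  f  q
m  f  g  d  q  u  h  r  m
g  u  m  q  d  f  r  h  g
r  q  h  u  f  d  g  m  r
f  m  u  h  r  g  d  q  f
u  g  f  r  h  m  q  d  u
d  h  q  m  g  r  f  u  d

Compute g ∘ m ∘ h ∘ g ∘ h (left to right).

g ∘ m = q
q ∘ h = r
r ∘ g = f
f ∘ h = m

m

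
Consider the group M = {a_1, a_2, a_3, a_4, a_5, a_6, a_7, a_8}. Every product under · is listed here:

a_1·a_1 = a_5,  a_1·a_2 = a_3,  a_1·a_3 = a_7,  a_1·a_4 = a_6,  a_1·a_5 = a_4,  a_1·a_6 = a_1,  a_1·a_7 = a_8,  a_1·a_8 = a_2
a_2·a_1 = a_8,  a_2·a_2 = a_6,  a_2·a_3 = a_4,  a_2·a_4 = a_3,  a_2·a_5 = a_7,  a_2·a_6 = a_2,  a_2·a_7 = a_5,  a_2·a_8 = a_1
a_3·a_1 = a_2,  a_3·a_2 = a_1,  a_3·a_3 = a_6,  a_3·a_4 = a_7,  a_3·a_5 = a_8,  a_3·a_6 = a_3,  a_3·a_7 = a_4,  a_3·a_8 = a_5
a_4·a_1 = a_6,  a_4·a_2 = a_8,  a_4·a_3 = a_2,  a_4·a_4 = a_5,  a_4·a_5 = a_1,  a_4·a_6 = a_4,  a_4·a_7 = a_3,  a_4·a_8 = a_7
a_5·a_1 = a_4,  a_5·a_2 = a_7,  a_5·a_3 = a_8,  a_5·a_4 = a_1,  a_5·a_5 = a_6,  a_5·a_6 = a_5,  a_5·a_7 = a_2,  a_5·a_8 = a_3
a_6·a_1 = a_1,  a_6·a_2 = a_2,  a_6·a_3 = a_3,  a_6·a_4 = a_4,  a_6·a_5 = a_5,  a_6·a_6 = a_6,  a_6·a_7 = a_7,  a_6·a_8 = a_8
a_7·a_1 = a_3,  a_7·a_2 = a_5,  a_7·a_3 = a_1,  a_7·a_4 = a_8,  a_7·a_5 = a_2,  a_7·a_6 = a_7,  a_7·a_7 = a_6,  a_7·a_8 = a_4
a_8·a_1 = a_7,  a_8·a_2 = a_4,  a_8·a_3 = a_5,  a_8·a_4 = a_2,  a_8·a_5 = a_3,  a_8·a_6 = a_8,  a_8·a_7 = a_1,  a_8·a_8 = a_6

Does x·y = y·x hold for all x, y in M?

No

a_4·a_2 = a_8 but a_2·a_4 = a_3.
Since a_4 and a_2 do not commute, M is not abelian.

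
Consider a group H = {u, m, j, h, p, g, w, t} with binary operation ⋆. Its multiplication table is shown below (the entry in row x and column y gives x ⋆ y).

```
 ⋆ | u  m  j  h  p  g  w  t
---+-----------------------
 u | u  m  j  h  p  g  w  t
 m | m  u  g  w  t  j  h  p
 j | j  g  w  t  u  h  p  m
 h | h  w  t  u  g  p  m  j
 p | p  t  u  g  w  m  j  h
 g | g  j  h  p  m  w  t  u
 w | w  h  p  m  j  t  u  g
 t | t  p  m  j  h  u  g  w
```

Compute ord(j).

4

The identity element is u (its row matches the header).
j^1 = j
j^2 = j ⋆ j = w
j^3 = w ⋆ j = p
j^4 = p ⋆ j = u
The first power of j equal to the identity is j^4, so ord(j) = 4.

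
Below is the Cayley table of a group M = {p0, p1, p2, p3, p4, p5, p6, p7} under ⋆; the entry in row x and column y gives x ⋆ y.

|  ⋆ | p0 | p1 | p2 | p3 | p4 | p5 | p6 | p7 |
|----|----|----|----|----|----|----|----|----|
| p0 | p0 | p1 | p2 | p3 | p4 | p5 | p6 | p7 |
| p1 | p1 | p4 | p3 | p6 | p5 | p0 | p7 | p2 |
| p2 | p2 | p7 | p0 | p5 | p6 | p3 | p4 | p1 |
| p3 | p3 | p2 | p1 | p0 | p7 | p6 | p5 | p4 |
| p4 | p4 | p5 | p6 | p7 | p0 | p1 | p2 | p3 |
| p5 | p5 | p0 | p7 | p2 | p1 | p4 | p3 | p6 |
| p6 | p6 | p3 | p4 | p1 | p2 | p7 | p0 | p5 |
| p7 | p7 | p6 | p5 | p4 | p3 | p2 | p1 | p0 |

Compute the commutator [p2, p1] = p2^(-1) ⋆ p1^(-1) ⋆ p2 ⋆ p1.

Identity is p0; from the table p2^(-1) = p2 and p1^(-1) = p5.
p2 ⋆ p5 = p3
p3 ⋆ p2 = p1
p1 ⋆ p1 = p4
(Structurally, M here is isomorphic to the dihedral group D_4.)

p4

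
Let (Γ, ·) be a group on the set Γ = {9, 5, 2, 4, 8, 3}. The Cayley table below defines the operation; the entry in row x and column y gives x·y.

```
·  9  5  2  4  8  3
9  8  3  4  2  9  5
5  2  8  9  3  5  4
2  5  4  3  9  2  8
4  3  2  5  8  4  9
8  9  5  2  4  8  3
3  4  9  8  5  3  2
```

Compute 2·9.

5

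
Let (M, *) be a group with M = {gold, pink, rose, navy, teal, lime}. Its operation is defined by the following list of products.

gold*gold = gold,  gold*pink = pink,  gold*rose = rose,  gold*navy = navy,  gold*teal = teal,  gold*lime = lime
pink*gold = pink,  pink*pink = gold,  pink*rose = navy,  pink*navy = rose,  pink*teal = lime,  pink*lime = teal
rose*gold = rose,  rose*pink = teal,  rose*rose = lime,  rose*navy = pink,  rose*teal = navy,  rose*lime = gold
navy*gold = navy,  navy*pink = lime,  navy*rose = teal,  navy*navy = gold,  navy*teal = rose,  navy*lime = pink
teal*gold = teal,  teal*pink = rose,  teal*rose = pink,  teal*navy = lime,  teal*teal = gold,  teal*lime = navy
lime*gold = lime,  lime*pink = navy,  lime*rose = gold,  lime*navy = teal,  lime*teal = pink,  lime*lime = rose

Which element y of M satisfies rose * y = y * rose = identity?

First locate the identity: row gold matches the header, so gold is the identity.
Scan row rose for gold: rose * lime = gold. Hence rose^(-1) = lime.

lime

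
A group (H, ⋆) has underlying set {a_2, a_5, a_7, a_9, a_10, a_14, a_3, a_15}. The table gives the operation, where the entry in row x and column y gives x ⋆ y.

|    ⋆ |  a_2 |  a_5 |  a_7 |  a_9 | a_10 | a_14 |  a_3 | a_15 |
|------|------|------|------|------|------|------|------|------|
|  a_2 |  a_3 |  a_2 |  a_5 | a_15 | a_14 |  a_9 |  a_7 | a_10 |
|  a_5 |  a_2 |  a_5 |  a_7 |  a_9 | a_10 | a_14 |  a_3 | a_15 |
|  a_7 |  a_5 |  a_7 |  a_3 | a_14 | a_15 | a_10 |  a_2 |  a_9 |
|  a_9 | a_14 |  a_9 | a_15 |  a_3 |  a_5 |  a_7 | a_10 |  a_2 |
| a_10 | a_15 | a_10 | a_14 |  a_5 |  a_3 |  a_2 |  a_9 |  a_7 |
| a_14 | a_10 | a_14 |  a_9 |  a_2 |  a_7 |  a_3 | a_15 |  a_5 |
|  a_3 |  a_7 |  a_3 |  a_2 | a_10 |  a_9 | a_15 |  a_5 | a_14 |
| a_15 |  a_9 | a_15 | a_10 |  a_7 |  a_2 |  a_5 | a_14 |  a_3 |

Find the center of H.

An element z is central iff its row equals its column in the table.
For a_10: a_10 ⋆ a_2 = a_15 ≠ a_14 = a_2 ⋆ a_10, so a_10 ∉ Z.
Checking each element this way leaves Z(H) = {a_3, a_5}.

{a_3, a_5}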